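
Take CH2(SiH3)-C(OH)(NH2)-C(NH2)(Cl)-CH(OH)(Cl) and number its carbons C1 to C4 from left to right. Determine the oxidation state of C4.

Each bond to a more electronegative atom (O, N, halogen) counts +1, each bond to a less electronegative atom (H, metal, B, Si) counts −1, and each C–C bond counts 0.
C4 has one bond to C (0), one bond to H (-1), one bond to O (+1), one bond to Cl (+1).
Oxidation state = 0 − 1 + 1 + 1 = +1.

+1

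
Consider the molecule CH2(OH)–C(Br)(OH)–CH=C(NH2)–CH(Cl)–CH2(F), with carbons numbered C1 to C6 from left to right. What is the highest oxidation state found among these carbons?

+2

Bonds to more-electronegative neighbours contribute +1 each, bonds to H or metals contribute −1 each, and C–C bonds contribute 0. Tallying each carbon:
C1: 1C, 2H, 1O → 0 − 2 + 1 = -1
C2: 2C, 1O, 1Br → 0 + 1 + 1 = +2
C3: 3C, 1H → 0 − 1 = -1
C4: 3C, 1N → 0 + 1 = +1
C5: 2C, 1H, 1Cl → 0 − 1 + 1 = 0
C6: 1C, 2H, 1F → 0 − 2 + 1 = -1
The highest value is +2.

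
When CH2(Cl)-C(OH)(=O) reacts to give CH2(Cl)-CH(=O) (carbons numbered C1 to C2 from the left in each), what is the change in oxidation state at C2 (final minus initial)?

-2

Before: C2 has 1 bond to C, 3 bonds to O → oxidation state +3.
After: C2 has 1 bond to C, 1 bond to H, 2 bonds to O → oxidation state +1.
Δ = +1 − (+3) = -2, so this is a reduction at C2.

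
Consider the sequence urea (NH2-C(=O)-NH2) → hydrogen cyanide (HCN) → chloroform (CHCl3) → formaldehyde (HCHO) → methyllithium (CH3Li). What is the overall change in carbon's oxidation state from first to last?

Carbon oxidation states along the series — urea: +4, hydrogen cyanide: +2, chloroform: +2, formaldehyde: 0, methyllithium: -4.
Net change = -4 − (+4) = -8.

-8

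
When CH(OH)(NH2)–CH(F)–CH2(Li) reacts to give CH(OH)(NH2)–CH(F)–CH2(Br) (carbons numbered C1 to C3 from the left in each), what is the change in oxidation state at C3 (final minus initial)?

Before: C3 has 1 bond to C, 2 bonds to H, 1 bond to Li → oxidation state -3.
After: C3 has 1 bond to C, 2 bonds to H, 1 bond to Br → oxidation state -1.
Δ = -1 − (-3) = +2, so this is an oxidation at C3.

+2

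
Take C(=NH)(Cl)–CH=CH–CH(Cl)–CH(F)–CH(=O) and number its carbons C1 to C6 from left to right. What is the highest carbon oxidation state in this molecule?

Each bond to a more electronegative atom (O, N, halogen) counts +1, each bond to a less electronegative atom (H, metal, B, Si) counts −1, and each C–C bond counts 0. Tallying each carbon:
C1: 1C, 2N, 1Cl → 0 + 2 + 1 = +3
C2: 3C, 1H → 0 − 1 = -1
C3: 3C, 1H → 0 − 1 = -1
C4: 2C, 1H, 1Cl → 0 − 1 + 1 = 0
C5: 2C, 1H, 1F → 0 − 1 + 1 = 0
C6: 1C, 1H, 2O → 0 − 1 + 2 = +1
The highest value is +3.

+3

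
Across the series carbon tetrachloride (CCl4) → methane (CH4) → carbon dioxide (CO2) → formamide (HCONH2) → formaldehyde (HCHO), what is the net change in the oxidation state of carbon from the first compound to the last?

Carbon oxidation states along the series — carbon tetrachloride: +4, methane: -4, carbon dioxide: +4, formamide: +2, formaldehyde: 0.
Net change = 0 − (+4) = -4.

-4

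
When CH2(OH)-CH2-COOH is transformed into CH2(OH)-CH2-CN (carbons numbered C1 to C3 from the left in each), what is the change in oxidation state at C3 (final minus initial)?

Before: C3 has 1 bond to C, 3 bonds to O → oxidation state +3.
After: C3 has 1 bond to C, 3 bonds to N → oxidation state +3.
Δ = +3 − (+3) = 0, so no net redox change at C3.

0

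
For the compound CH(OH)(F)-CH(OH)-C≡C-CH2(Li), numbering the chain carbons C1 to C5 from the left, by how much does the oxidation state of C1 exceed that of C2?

C1: 1C, 1H, 1O, 1F → 0 − 1 + 1 + 1 = +1
C2: 2C, 1H, 1O → 0 − 1 + 1 = 0
Difference: +1 − (0) = +1.

+1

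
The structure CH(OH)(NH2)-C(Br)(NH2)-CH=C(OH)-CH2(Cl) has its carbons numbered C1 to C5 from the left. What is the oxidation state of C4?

C4 has a double bond to C (2×0 = 0), one bond to C (0), one bond to O (+1).
Oxidation state = 0 + 0 + 1 = +1.

+1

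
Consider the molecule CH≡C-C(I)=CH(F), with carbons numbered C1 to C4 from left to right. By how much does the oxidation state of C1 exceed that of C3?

C1: 3C, 1H → 0 − 1 = -1
C3: 3C, 1I → 0 + 1 = +1
Difference: -1 − (+1) = -2.

-2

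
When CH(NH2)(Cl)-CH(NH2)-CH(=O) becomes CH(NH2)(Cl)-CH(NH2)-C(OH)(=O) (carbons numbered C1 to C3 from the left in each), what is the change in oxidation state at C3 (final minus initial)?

Before: C3 has 1 bond to C, 1 bond to H, 2 bonds to O → oxidation state +1.
After: C3 has 1 bond to C, 3 bonds to O → oxidation state +3.
Δ = +3 − (+1) = +2, so this is an oxidation at C3.

+2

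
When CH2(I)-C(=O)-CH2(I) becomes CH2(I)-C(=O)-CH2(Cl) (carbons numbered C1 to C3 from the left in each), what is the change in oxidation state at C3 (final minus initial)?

0

Before: C3 has 1 bond to C, 2 bonds to H, 1 bond to I → oxidation state -1.
After: C3 has 1 bond to C, 2 bonds to H, 1 bond to Cl → oxidation state -1.
Δ = -1 − (-1) = 0, so no net redox change at C3.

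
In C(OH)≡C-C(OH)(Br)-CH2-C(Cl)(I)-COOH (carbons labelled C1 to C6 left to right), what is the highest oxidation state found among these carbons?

+3

Tallying each carbon's bonds:
C1: 3C, 1O → 0 + 1 = +1
C2: 4C → 0 = 0
C3: 2C, 1O, 1Br → 0 + 1 + 1 = +2
C4: 2C, 2H → 0 − 2 = -2
C5: 2C, 1Cl, 1I → 0 + 1 + 1 = +2
C6: 1C, 3O → 0 + 3 = +3
The highest value is +3.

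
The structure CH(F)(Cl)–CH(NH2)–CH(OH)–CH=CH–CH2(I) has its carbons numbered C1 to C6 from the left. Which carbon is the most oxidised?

C1

Each bond to a more electronegative atom (O, N, halogen) counts +1, each bond to a less electronegative atom (H, metal, B, Si) counts −1, and each C–C bond counts 0. Tallying each carbon:
C1: 1C, 1H, 1F, 1Cl → 0 − 1 + 1 + 1 = +1
C2: 2C, 1H, 1N → 0 − 1 + 1 = 0
C3: 2C, 1H, 1O → 0 − 1 + 1 = 0
C4: 3C, 1H → 0 − 1 = -1
C5: 3C, 1H → 0 − 1 = -1
C6: 1C, 2H, 1I → 0 − 2 + 1 = -1
The most oxidised carbon is C1 at +1.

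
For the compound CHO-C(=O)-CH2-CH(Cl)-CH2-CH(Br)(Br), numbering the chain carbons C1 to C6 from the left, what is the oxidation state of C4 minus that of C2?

C4: 2C, 1H, 1Cl → 0 − 1 + 1 = 0
C2: 2C, 2O → 0 + 2 = +2
Difference: 0 − (+2) = -2.

-2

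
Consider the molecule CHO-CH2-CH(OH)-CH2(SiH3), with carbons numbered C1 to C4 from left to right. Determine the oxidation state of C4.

-3

Assign +1 per bond to O/N/halogen, −1 per bond to H or an electropositive element, and 0 per bond to carbon.
C4 has one bond to C (0), one bond to Si (-1), one bond to H (-1), one bond to H (-1).
Oxidation state = 0 − 1 − 1 − 1 = -3.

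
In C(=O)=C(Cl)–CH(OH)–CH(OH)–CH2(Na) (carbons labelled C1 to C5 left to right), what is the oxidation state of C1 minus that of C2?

+1

C1: 2C, 2O → 0 + 2 = +2
C2: 3C, 1Cl → 0 + 1 = +1
Difference: +2 − (+1) = +1.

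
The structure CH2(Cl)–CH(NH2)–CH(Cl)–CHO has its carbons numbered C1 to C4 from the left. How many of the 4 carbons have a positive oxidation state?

1

Tallying each carbon's bonds:
C1: 1C, 2H, 1Cl → 0 − 2 + 1 = -1
C2: 2C, 1H, 1N → 0 − 1 + 1 = 0
C3: 2C, 1H, 1Cl → 0 − 1 + 1 = 0
C4: 1C, 1H, 2O → 0 − 1 + 2 = +1
1 carbon (C4) meets the condition.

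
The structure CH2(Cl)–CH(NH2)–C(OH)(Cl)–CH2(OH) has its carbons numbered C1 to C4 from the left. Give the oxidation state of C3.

+2

Assign +1 per bond to O/N/halogen, −1 per bond to H or an electropositive element, and 0 per bond to carbon.
C3 has one bond to C (0), one bond to C (0), one bond to O (+1), one bond to Cl (+1).
Oxidation state = 0 + 0 + 1 + 1 = +2.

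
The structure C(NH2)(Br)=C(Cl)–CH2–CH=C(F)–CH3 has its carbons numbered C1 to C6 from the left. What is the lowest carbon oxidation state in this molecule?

-3

Assign +1 per bond to O/N/halogen, −1 per bond to H or an electropositive element, and 0 per bond to carbon. Tallying each carbon:
C1: 2C, 1N, 1Br → 0 + 1 + 1 = +2
C2: 3C, 1Cl → 0 + 1 = +1
C3: 2C, 2H → 0 − 2 = -2
C4: 3C, 1H → 0 − 1 = -1
C5: 3C, 1F → 0 + 1 = +1
C6: 1C, 3H → 0 − 3 = -3
The lowest value is -3.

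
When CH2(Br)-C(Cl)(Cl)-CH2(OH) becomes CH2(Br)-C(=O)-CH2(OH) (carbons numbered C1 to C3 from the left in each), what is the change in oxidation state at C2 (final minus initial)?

0

Before: C2 has 2 bonds to C, 2 bonds to Cl → oxidation state +2.
After: C2 has 2 bonds to C, 2 bonds to O → oxidation state +2.
Δ = +2 − (+2) = 0, so no net redox change at C2.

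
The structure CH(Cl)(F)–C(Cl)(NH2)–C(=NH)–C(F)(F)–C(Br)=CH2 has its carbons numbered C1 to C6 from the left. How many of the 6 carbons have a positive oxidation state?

Tallying each carbon's bonds:
C1: 1C, 1H, 1F, 1Cl → 0 − 1 + 1 + 1 = +1
C2: 2C, 1N, 1Cl → 0 + 1 + 1 = +2
C3: 2C, 2N → 0 + 2 = +2
C4: 2C, 2F → 0 + 2 = +2
C5: 3C, 1Br → 0 + 1 = +1
C6: 2C, 2H → 0 − 2 = -2
5 carbons (C1, C2, C3, C4, C5) meet the condition.

5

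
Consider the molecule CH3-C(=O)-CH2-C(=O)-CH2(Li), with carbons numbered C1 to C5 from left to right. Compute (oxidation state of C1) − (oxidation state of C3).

-1

C1: 1C, 3H → 0 − 3 = -3
C3: 2C, 2H → 0 − 2 = -2
Difference: -3 − (-2) = -1.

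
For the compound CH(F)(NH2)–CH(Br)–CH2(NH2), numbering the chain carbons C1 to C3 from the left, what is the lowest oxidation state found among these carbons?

Each bond to a more electronegative atom (O, N, halogen) counts +1, each bond to a less electronegative atom (H, metal, B, Si) counts −1, and each C–C bond counts 0. Tallying each carbon:
C1: 1C, 1H, 1N, 1F → 0 − 1 + 1 + 1 = +1
C2: 2C, 1H, 1Br → 0 − 1 + 1 = 0
C3: 1C, 2H, 1N → 0 − 2 + 1 = -1
The lowest value is -1.

-1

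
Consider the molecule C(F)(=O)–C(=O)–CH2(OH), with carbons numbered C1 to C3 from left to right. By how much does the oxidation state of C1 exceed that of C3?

+4

C1: 1C, 2O, 1F → 0 + 2 + 1 = +3
C3: 1C, 2H, 1O → 0 − 2 + 1 = -1
Difference: +3 − (-1) = +4.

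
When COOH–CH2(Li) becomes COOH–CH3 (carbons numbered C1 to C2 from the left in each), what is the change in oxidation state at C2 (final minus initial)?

Before: C2 has 1 bond to C, 2 bonds to H, 1 bond to Li → oxidation state -3.
After: C2 has 1 bond to C, 3 bonds to H → oxidation state -3.
Δ = -3 − (-3) = 0, so no net redox change at C2.

0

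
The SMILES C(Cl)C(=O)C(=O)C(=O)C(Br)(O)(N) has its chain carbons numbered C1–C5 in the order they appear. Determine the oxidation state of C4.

+2

C4 has one bond to C (0), one bond to C (0), a double bond to O (2×+1 = +2).
Oxidation state = 0 + 0 + 2 = +2.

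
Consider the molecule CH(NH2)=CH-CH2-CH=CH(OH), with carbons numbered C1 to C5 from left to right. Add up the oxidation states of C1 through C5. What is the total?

-4

Count +1 for every bond to an atom more electronegative than carbon and −1 for every bond to one less electronegative; C–C bonds are 0. Tallying each carbon:
C1: 2C, 1H, 1N → 0 − 1 + 1 = 0
C2: 3C, 1H → 0 − 1 = -1
C3: 2C, 2H → 0 − 2 = -2
C4: 3C, 1H → 0 − 1 = -1
C5: 2C, 1H, 1O → 0 − 1 + 1 = 0
Sum = 0 − 1 − 2 − 1 + 0 = -4.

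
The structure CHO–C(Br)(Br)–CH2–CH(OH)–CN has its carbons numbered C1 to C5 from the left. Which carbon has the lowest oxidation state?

C3

Count +1 for every bond to an atom more electronegative than carbon and −1 for every bond to one less electronegative; C–C bonds are 0. Tallying each carbon:
C1: 1C, 1H, 2O → 0 − 1 + 2 = +1
C2: 2C, 2Br → 0 + 2 = +2
C3: 2C, 2H → 0 − 2 = -2
C4: 2C, 1H, 1O → 0 − 1 + 1 = 0
C5: 1C, 3N → 0 + 3 = +3
The most reduced carbon is C3 at -2.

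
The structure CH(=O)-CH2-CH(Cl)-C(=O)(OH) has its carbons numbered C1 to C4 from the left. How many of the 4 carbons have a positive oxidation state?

Tallying each carbon's bonds:
C1: 1C, 1H, 2O → 0 − 1 + 2 = +1
C2: 2C, 2H → 0 − 2 = -2
C3: 2C, 1H, 1Cl → 0 − 1 + 1 = 0
C4: 1C, 3O → 0 + 3 = +3
2 carbons (C1, C4) meet the condition.

2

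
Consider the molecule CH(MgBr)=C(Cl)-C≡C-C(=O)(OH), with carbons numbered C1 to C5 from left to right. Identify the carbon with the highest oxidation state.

Tallying each carbon's bonds:
C1: 2C, 1H, 1Mg → 0 − 1 − 1 = -2
C2: 3C, 1Cl → 0 + 1 = +1
C3: 4C → 0 = 0
C4: 4C → 0 = 0
C5: 1C, 3O → 0 + 3 = +3
The most oxidised carbon is C5 at +3.

C5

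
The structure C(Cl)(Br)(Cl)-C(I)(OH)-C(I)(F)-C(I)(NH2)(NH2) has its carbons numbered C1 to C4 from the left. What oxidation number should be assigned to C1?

+3

Count +1 for every bond to an atom more electronegative than carbon and −1 for every bond to one less electronegative; C–C bonds are 0.
C1 has one bond to C (0), one bond to Cl (+1), one bond to Br (+1), one bond to Cl (+1).
Oxidation state = 0 + 1 + 1 + 1 = +3.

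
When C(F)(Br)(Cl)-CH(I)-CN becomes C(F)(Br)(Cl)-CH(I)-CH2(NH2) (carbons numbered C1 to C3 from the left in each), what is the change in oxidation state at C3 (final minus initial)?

Before: C3 has 1 bond to C, 3 bonds to N → oxidation state +3.
After: C3 has 1 bond to C, 2 bonds to H, 1 bond to N → oxidation state -1.
Δ = -1 − (+3) = -4, so this is a reduction at C3.

-4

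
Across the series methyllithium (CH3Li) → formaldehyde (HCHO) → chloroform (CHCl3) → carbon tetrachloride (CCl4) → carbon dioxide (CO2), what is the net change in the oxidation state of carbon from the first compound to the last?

+8

Carbon oxidation states along the series — methyllithium: -4, formaldehyde: 0, chloroform: +2, carbon tetrachloride: +4, carbon dioxide: +4.
Net change = +4 − (-4) = +8.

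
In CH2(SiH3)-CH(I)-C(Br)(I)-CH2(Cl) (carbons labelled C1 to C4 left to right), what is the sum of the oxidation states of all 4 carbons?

Tallying each carbon's bonds:
C1: 1C, 2H, 1Si → 0 − 2 − 1 = -3
C2: 2C, 1H, 1I → 0 − 1 + 1 = 0
C3: 2C, 1Br, 1I → 0 + 1 + 1 = +2
C4: 1C, 2H, 1Cl → 0 − 2 + 1 = -1
Sum = -3 + 0 + 2 − 1 = -2.

-2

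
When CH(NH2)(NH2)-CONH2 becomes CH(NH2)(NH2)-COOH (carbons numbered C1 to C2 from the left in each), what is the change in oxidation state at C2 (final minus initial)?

0

Before: C2 has 1 bond to C, 2 bonds to O, 1 bond to N → oxidation state +3.
After: C2 has 1 bond to C, 3 bonds to O → oxidation state +3.
Δ = +3 − (+3) = 0, so no net redox change at C2.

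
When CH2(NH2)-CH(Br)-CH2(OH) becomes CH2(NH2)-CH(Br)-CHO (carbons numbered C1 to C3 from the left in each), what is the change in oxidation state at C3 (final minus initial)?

+2

Before: C3 has 1 bond to C, 2 bonds to H, 1 bond to O → oxidation state -1.
After: C3 has 1 bond to C, 1 bond to H, 2 bonds to O → oxidation state +1.
Δ = +1 − (-1) = +2, so this is an oxidation at C3.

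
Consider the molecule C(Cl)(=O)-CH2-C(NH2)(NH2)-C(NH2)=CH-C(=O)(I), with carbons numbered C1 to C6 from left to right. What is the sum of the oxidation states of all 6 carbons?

Count +1 for every bond to an atom more electronegative than carbon and −1 for every bond to one less electronegative; C–C bonds are 0. Tallying each carbon:
C1: 1C, 2O, 1Cl → 0 + 2 + 1 = +3
C2: 2C, 2H → 0 − 2 = -2
C3: 2C, 2N → 0 + 2 = +2
C4: 3C, 1N → 0 + 1 = +1
C5: 3C, 1H → 0 − 1 = -1
C6: 1C, 2O, 1I → 0 + 2 + 1 = +3
Sum = +3 − 2 + 2 + 1 − 1 + 3 = +6.

+6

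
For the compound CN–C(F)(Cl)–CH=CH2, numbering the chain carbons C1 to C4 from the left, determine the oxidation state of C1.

C1 has one bond to C (0), a triple bond to N (3×+1 = +3).
Oxidation state = 0 + 3 = +3.

+3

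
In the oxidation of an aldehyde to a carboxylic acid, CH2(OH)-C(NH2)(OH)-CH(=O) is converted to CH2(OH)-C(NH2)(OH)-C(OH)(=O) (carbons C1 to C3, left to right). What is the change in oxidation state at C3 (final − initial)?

+2

Before: C3 has 1 bond to C, 1 bond to H, 2 bonds to O → oxidation state +1.
After: C3 has 1 bond to C, 3 bonds to O → oxidation state +3.
Δ = +3 − (+1) = +2, so this is an oxidation at C3.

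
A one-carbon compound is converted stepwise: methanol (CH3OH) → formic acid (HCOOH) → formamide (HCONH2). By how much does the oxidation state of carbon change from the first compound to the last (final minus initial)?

Carbon oxidation states along the series — methanol: -2, formic acid: +2, formamide: +2.
Net change = +2 − (-2) = +4.

+4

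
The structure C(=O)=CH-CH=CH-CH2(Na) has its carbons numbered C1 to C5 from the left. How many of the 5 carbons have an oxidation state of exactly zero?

Assign +1 per bond to O/N/halogen, −1 per bond to H or an electropositive element, and 0 per bond to carbon. Tallying each carbon:
C1: 2C, 2O → 0 + 2 = +2
C2: 3C, 1H → 0 − 1 = -1
C3: 3C, 1H → 0 − 1 = -1
C4: 3C, 1H → 0 − 1 = -1
C5: 1C, 2H, 1Na → 0 − 2 − 1 = -3
0 carbons meet the condition.

0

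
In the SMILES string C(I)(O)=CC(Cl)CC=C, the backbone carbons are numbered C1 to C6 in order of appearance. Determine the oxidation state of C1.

C1 has a double bond to C (2×0 = 0), one bond to I (+1), one bond to O (+1).
Oxidation state = 0 + 1 + 1 = +2.

+2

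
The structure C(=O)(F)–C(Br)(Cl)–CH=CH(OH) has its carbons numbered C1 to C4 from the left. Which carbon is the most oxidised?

C1

Tallying each carbon's bonds:
C1: 1C, 2O, 1F → 0 + 2 + 1 = +3
C2: 2C, 1Cl, 1Br → 0 + 1 + 1 = +2
C3: 3C, 1H → 0 − 1 = -1
C4: 2C, 1H, 1O → 0 − 1 + 1 = 0
The most oxidised carbon is C1 at +3.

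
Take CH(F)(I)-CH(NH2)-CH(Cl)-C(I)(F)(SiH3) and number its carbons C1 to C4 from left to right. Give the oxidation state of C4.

+1

Count +1 for every bond to an atom more electronegative than carbon and −1 for every bond to one less electronegative; C–C bonds are 0.
C4 has one bond to C (0), one bond to I (+1), one bond to F (+1), one bond to Si (-1).
Oxidation state = 0 + 1 + 1 − 1 = +1.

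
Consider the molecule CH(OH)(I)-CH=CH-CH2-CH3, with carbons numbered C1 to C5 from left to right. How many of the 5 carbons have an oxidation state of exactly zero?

0

Tallying each carbon's bonds:
C1: 1C, 1H, 1O, 1I → 0 − 1 + 1 + 1 = +1
C2: 3C, 1H → 0 − 1 = -1
C3: 3C, 1H → 0 − 1 = -1
C4: 2C, 2H → 0 − 2 = -2
C5: 1C, 3H → 0 − 3 = -3
0 carbons meet the condition.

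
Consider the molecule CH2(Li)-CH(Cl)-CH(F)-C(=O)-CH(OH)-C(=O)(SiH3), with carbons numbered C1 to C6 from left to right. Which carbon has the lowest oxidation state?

Tallying each carbon's bonds:
C1: 1C, 2H, 1Li → 0 − 2 − 1 = -3
C2: 2C, 1H, 1Cl → 0 − 1 + 1 = 0
C3: 2C, 1H, 1F → 0 − 1 + 1 = 0
C4: 2C, 2O → 0 + 2 = +2
C5: 2C, 1H, 1O → 0 − 1 + 1 = 0
C6: 1C, 2O, 1Si → 0 + 2 − 1 = +1
The most reduced carbon is C1 at -3.

C1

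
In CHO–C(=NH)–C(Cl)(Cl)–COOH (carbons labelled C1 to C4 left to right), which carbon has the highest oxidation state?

C4

Tallying each carbon's bonds:
C1: 1C, 1H, 2O → 0 − 1 + 2 = +1
C2: 2C, 2N → 0 + 2 = +2
C3: 2C, 2Cl → 0 + 2 = +2
C4: 1C, 3O → 0 + 3 = +3
The most oxidised carbon is C4 at +3.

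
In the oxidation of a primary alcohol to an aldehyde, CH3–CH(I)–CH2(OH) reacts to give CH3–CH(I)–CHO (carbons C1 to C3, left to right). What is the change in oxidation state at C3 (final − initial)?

+2

Before: C3 has 1 bond to C, 2 bonds to H, 1 bond to O → oxidation state -1.
After: C3 has 1 bond to C, 1 bond to H, 2 bonds to O → oxidation state +1.
Δ = +1 − (-1) = +2, so this is an oxidation at C3.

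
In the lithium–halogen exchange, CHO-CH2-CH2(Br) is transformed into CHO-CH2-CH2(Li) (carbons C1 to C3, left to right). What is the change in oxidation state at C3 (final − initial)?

-2

Before: C3 has 1 bond to C, 2 bonds to H, 1 bond to Br → oxidation state -1.
After: C3 has 1 bond to C, 2 bonds to H, 1 bond to Li → oxidation state -3.
Δ = -3 − (-1) = -2, so this is a reduction at C3.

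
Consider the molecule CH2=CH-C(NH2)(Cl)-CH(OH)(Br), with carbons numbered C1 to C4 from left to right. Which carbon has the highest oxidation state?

Tallying each carbon's bonds:
C1: 2C, 2H → 0 − 2 = -2
C2: 3C, 1H → 0 − 1 = -1
C3: 2C, 1N, 1Cl → 0 + 1 + 1 = +2
C4: 1C, 1H, 1O, 1Br → 0 − 1 + 1 + 1 = +1
The most oxidised carbon is C3 at +2.

C3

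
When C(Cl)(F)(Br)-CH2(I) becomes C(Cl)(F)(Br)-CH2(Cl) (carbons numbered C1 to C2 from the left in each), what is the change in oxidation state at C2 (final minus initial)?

Before: C2 has 1 bond to C, 2 bonds to H, 1 bond to I → oxidation state -1.
After: C2 has 1 bond to C, 2 bonds to H, 1 bond to Cl → oxidation state -1.
Δ = -1 − (-1) = 0, so no net redox change at C2.

0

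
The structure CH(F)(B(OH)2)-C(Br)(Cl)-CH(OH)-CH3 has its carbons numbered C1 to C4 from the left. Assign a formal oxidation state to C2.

Bonds to more-electronegative neighbours contribute +1 each, bonds to H or metals contribute −1 each, and C–C bonds contribute 0.
C2 has one bond to C (0), one bond to C (0), one bond to Br (+1), one bond to Cl (+1).
Oxidation state = 0 + 0 + 1 + 1 = +2.

+2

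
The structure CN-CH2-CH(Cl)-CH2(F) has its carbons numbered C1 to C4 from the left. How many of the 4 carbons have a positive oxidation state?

1

Tallying each carbon's bonds:
C1: 1C, 3N → 0 + 3 = +3
C2: 2C, 2H → 0 − 2 = -2
C3: 2C, 1H, 1Cl → 0 − 1 + 1 = 0
C4: 1C, 2H, 1F → 0 − 2 + 1 = -1
1 carbon (C1) meets the condition.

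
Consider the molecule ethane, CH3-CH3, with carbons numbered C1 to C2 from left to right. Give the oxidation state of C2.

C2 has one bond to H (-1), one bond to H (-1), one bond to H (-1), one bond to C (0).
Oxidation state = -1 − 1 − 1 + 0 = -3.

-3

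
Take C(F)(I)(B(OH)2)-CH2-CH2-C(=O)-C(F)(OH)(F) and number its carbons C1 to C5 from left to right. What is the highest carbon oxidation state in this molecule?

+3

Each bond to a more electronegative atom (O, N, halogen) counts +1, each bond to a less electronegative atom (H, metal, B, Si) counts −1, and each C–C bond counts 0. Tallying each carbon:
C1: 1C, 1F, 1I, 1B → 0 + 1 + 1 − 1 = +1
C2: 2C, 2H → 0 − 2 = -2
C3: 2C, 2H → 0 − 2 = -2
C4: 2C, 2O → 0 + 2 = +2
C5: 1C, 1O, 2F → 0 + 1 + 2 = +3
The highest value is +3.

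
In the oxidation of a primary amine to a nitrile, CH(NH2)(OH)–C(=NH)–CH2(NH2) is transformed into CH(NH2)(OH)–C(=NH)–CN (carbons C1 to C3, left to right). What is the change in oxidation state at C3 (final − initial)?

Before: C3 has 1 bond to C, 2 bonds to H, 1 bond to N → oxidation state -1.
After: C3 has 1 bond to C, 3 bonds to N → oxidation state +3.
Δ = +3 − (-1) = +4, so this is an oxidation at C3.

+4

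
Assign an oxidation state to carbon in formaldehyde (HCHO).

Count +1 for every bond to an atom more electronegative than carbon and −1 for every bond to one less electronegative; C–C bonds are 0.
The carbon has one bond to H (-1), one bond to H (-1), a double bond to O (2×+1 = +2).
Oxidation state = -1 − 1 + 2 = 0.

0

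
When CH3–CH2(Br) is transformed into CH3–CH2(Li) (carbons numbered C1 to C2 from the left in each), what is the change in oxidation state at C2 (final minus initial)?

-2

Before: C2 has 1 bond to C, 2 bonds to H, 1 bond to Br → oxidation state -1.
After: C2 has 1 bond to C, 2 bonds to H, 1 bond to Li → oxidation state -3.
Δ = -3 − (-1) = -2, so this is a reduction at C2.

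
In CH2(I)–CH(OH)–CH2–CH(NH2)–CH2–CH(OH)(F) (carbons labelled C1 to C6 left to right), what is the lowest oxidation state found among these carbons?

Count +1 for every bond to an atom more electronegative than carbon and −1 for every bond to one less electronegative; C–C bonds are 0. Tallying each carbon:
C1: 1C, 2H, 1I → 0 − 2 + 1 = -1
C2: 2C, 1H, 1O → 0 − 1 + 1 = 0
C3: 2C, 2H → 0 − 2 = -2
C4: 2C, 1H, 1N → 0 − 1 + 1 = 0
C5: 2C, 2H → 0 − 2 = -2
C6: 1C, 1H, 1O, 1F → 0 − 1 + 1 + 1 = +1
The lowest value is -2.

-2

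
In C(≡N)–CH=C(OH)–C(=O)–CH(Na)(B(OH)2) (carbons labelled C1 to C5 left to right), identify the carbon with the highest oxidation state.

C1

Assign +1 per bond to O/N/halogen, −1 per bond to H or an electropositive element, and 0 per bond to carbon. Tallying each carbon:
C1: 1C, 3N → 0 + 3 = +3
C2: 3C, 1H → 0 − 1 = -1
C3: 3C, 1O → 0 + 1 = +1
C4: 2C, 2O → 0 + 2 = +2
C5: 1C, 1H, 1Na, 1B → 0 − 1 − 1 − 1 = -3
The most oxidised carbon is C1 at +3.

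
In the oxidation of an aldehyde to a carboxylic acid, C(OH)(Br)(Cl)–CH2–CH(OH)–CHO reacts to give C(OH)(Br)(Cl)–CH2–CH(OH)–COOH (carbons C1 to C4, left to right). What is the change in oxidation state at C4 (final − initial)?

+2

Before: C4 has 1 bond to C, 1 bond to H, 2 bonds to O → oxidation state +1.
After: C4 has 1 bond to C, 3 bonds to O → oxidation state +3.
Δ = +3 − (+1) = +2, so this is an oxidation at C4.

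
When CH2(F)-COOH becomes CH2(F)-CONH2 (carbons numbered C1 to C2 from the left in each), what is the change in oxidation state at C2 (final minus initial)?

Before: C2 has 1 bond to C, 3 bonds to O → oxidation state +3.
After: C2 has 1 bond to C, 2 bonds to O, 1 bond to N → oxidation state +3.
Δ = +3 − (+3) = 0, so no net redox change at C2.

0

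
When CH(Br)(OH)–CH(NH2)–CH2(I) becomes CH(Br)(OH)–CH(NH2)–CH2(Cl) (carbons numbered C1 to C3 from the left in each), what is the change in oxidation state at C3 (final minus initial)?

Before: C3 has 1 bond to C, 2 bonds to H, 1 bond to I → oxidation state -1.
After: C3 has 1 bond to C, 2 bonds to H, 1 bond to Cl → oxidation state -1.
Δ = -1 − (-1) = 0, so no net redox change at C3.

0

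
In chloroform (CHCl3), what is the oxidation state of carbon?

+2

Each bond to a more electronegative atom (O, N, halogen) counts +1, each bond to a less electronegative atom (H, metal, B, Si) counts −1, and each C–C bond counts 0.
The carbon has one bond to H (-1), one bond to Cl (+1), one bond to Cl (+1), one bond to Cl (+1).
Oxidation state = -1 + 1 + 1 + 1 = +2.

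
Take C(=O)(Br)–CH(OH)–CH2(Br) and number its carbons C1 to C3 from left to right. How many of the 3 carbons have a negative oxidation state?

1

Tallying each carbon's bonds:
C1: 1C, 2O, 1Br → 0 + 2 + 1 = +3
C2: 2C, 1H, 1O → 0 − 1 + 1 = 0
C3: 1C, 2H, 1Br → 0 − 2 + 1 = -1
1 carbon (C3) meets the condition.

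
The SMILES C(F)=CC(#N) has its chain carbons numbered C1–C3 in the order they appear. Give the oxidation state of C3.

+3

Each bond to a more electronegative atom (O, N, halogen) counts +1, each bond to a less electronegative atom (H, metal, B, Si) counts −1, and each C–C bond counts 0.
C3 has one bond to C (0), a triple bond to N (3×+1 = +3).
Oxidation state = 0 + 3 = +3.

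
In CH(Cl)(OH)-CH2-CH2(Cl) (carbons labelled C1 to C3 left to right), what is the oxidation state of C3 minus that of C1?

C3: 1C, 2H, 1Cl → 0 − 2 + 1 = -1
C1: 1C, 1H, 1O, 1Cl → 0 − 1 + 1 + 1 = +1
Difference: -1 − (+1) = -2.

-2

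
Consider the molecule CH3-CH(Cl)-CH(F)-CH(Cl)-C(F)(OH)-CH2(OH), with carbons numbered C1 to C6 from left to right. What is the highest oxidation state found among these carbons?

Tallying each carbon's bonds:
C1: 1C, 3H → 0 − 3 = -3
C2: 2C, 1H, 1Cl → 0 − 1 + 1 = 0
C3: 2C, 1H, 1F → 0 − 1 + 1 = 0
C4: 2C, 1H, 1Cl → 0 − 1 + 1 = 0
C5: 2C, 1O, 1F → 0 + 1 + 1 = +2
C6: 1C, 2H, 1O → 0 − 2 + 1 = -1
The highest value is +2.

+2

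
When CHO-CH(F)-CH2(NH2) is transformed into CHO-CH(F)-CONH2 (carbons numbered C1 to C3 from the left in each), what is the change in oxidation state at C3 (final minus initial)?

+4

Before: C3 has 1 bond to C, 2 bonds to H, 1 bond to N → oxidation state -1.
After: C3 has 1 bond to C, 2 bonds to O, 1 bond to N → oxidation state +3.
Δ = +3 − (-1) = +4, so this is an oxidation at C3.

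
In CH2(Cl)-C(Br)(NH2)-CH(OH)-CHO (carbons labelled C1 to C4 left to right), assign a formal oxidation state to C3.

0

C3 has one bond to C (0), one bond to C (0), one bond to O (+1), one bond to H (-1).
Oxidation state = 0 + 0 + 1 − 1 = 0.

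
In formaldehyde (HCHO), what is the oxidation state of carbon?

0

The carbon has one bond to H (-1), one bond to H (-1), a double bond to O (2×+1 = +2).
Oxidation state = -1 − 1 + 2 = 0.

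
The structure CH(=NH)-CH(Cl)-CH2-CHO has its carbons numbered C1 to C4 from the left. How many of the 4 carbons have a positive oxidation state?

2

Tallying each carbon's bonds:
C1: 1C, 1H, 2N → 0 − 1 + 2 = +1
C2: 2C, 1H, 1Cl → 0 − 1 + 1 = 0
C3: 2C, 2H → 0 − 2 = -2
C4: 1C, 1H, 2O → 0 − 1 + 2 = +1
2 carbons (C1, C4) meet the condition.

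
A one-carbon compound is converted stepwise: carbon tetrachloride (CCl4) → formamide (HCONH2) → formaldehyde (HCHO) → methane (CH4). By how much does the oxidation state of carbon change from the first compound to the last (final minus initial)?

Carbon oxidation states along the series — carbon tetrachloride: +4, formamide: +2, formaldehyde: 0, methane: -4.
Net change = -4 − (+4) = -8.

-8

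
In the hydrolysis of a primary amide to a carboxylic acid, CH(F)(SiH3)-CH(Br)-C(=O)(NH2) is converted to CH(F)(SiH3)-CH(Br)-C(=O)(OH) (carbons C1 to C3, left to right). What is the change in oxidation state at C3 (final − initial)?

Before: C3 has 1 bond to C, 2 bonds to O, 1 bond to N → oxidation state +3.
After: C3 has 1 bond to C, 3 bonds to O → oxidation state +3.
Δ = +3 − (+3) = 0, so no net redox change at C3.

0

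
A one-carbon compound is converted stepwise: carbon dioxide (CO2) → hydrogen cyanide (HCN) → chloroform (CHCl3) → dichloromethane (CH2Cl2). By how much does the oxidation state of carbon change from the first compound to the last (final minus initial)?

-4

Carbon oxidation states along the series — carbon dioxide: +4, hydrogen cyanide: +2, chloroform: +2, dichloromethane: 0.
Net change = 0 − (+4) = -4.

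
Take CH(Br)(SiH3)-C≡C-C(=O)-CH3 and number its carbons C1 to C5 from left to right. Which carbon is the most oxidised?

C4

Tallying each carbon's bonds:
C1: 1C, 1H, 1Br, 1Si → 0 − 1 + 1 − 1 = -1
C2: 4C → 0 = 0
C3: 4C → 0 = 0
C4: 2C, 2O → 0 + 2 = +2
C5: 1C, 3H → 0 − 3 = -3
The most oxidised carbon is C4 at +2.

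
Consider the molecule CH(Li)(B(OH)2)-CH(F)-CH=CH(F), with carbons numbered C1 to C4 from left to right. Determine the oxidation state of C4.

C4 has a double bond to C (2×0 = 0), one bond to H (-1), one bond to F (+1).
Oxidation state = 0 − 1 + 1 = 0.

0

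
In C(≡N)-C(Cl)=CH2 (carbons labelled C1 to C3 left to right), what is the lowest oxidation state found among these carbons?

-2

Tallying each carbon's bonds:
C1: 1C, 3N → 0 + 3 = +3
C2: 3C, 1Cl → 0 + 1 = +1
C3: 2C, 2H → 0 − 2 = -2
The lowest value is -2.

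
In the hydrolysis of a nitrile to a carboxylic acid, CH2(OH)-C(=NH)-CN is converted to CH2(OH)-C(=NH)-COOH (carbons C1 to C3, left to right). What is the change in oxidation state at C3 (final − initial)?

0

Before: C3 has 1 bond to C, 3 bonds to N → oxidation state +3.
After: C3 has 1 bond to C, 3 bonds to O → oxidation state +3.
Δ = +3 − (+3) = 0, so no net redox change at C3.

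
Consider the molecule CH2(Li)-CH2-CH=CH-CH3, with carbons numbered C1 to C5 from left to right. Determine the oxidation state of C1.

-3

Each bond to a more electronegative atom (O, N, halogen) counts +1, each bond to a less electronegative atom (H, metal, B, Si) counts −1, and each C–C bond counts 0.
C1 has one bond to C (0), one bond to Li (-1), one bond to H (-1), one bond to H (-1).
Oxidation state = 0 − 1 − 1 − 1 = -3.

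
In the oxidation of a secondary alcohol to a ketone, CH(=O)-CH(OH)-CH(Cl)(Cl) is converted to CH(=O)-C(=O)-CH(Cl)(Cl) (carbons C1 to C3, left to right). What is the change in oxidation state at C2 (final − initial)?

+2

Before: C2 has 2 bonds to C, 1 bond to H, 1 bond to O → oxidation state 0.
After: C2 has 2 bonds to C, 2 bonds to O → oxidation state +2.
Δ = +2 − (0) = +2, so this is an oxidation at C2.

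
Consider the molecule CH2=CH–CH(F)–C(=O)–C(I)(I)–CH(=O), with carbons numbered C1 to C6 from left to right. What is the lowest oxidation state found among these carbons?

Tallying each carbon's bonds:
C1: 2C, 2H → 0 − 2 = -2
C2: 3C, 1H → 0 − 1 = -1
C3: 2C, 1H, 1F → 0 − 1 + 1 = 0
C4: 2C, 2O → 0 + 2 = +2
C5: 2C, 2I → 0 + 2 = +2
C6: 1C, 1H, 2O → 0 − 1 + 2 = +1
The lowest value is -2.

-2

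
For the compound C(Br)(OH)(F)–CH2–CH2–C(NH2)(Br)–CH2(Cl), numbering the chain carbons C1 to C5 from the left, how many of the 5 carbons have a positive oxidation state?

2

Tallying each carbon's bonds:
C1: 1C, 1O, 1F, 1Br → 0 + 1 + 1 + 1 = +3
C2: 2C, 2H → 0 − 2 = -2
C3: 2C, 2H → 0 − 2 = -2
C4: 2C, 1N, 1Br → 0 + 1 + 1 = +2
C5: 1C, 2H, 1Cl → 0 − 2 + 1 = -1
2 carbons (C1, C4) meet the condition.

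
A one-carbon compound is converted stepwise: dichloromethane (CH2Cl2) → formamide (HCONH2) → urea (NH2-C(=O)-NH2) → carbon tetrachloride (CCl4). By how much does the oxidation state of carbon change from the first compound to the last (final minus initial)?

Carbon oxidation states along the series — dichloromethane: 0, formamide: +2, urea: +4, carbon tetrachloride: +4.
Net change = +4 − (0) = +4.

+4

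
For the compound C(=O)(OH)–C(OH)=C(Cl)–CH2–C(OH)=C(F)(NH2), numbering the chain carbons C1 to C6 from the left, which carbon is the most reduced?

Assign +1 per bond to O/N/halogen, −1 per bond to H or an electropositive element, and 0 per bond to carbon. Tallying each carbon:
C1: 1C, 3O → 0 + 3 = +3
C2: 3C, 1O → 0 + 1 = +1
C3: 3C, 1Cl → 0 + 1 = +1
C4: 2C, 2H → 0 − 2 = -2
C5: 3C, 1O → 0 + 1 = +1
C6: 2C, 1N, 1F → 0 + 1 + 1 = +2
The most reduced carbon is C4 at -2.

C4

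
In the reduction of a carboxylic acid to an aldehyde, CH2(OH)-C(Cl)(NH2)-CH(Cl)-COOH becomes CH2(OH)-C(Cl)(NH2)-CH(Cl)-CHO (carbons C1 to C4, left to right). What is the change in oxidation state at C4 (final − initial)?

-2

Before: C4 has 1 bond to C, 3 bonds to O → oxidation state +3.
After: C4 has 1 bond to C, 1 bond to H, 2 bonds to O → oxidation state +1.
Δ = +1 − (+3) = -2, so this is a reduction at C4.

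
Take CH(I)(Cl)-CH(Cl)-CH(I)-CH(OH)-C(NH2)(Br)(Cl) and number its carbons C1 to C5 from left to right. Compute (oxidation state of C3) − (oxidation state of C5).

-3

C3: 2C, 1H, 1I → 0 − 1 + 1 = 0
C5: 1C, 1N, 1Cl, 1Br → 0 + 1 + 1 + 1 = +3
Difference: 0 − (+3) = -3.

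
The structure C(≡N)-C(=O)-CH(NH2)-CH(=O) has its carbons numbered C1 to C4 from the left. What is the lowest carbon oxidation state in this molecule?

0

Tallying each carbon's bonds:
C1: 1C, 3N → 0 + 3 = +3
C2: 2C, 2O → 0 + 2 = +2
C3: 2C, 1H, 1N → 0 − 1 + 1 = 0
C4: 1C, 1H, 2O → 0 − 1 + 2 = +1
The lowest value is 0.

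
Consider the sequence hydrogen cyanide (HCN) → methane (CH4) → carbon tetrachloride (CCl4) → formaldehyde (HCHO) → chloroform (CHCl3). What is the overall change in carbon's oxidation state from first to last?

Carbon oxidation states along the series — hydrogen cyanide: +2, methane: -4, carbon tetrachloride: +4, formaldehyde: 0, chloroform: +2.
Net change = +2 − (+2) = 0.

0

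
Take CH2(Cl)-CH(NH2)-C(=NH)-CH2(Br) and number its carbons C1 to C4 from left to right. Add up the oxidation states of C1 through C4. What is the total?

0

Tallying each carbon's bonds:
C1: 1C, 2H, 1Cl → 0 − 2 + 1 = -1
C2: 2C, 1H, 1N → 0 − 1 + 1 = 0
C3: 2C, 2N → 0 + 2 = +2
C4: 1C, 2H, 1Br → 0 − 2 + 1 = -1
Sum = -1 + 0 + 2 − 1 = 0.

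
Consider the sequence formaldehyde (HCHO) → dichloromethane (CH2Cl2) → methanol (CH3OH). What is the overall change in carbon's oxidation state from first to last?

-2

Carbon oxidation states along the series — formaldehyde: 0, dichloromethane: 0, methanol: -2.
Net change = -2 − (0) = -2.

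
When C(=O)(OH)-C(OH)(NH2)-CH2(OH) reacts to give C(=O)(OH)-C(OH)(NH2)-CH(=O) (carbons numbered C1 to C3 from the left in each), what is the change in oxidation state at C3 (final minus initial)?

+2

Before: C3 has 1 bond to C, 2 bonds to H, 1 bond to O → oxidation state -1.
After: C3 has 1 bond to C, 1 bond to H, 2 bonds to O → oxidation state +1.
Δ = +1 − (-1) = +2, so this is an oxidation at C3.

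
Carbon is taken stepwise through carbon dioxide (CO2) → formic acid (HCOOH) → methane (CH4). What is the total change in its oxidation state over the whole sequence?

Carbon oxidation states along the series — carbon dioxide: +4, formic acid: +2, methane: -4.
Net change = -4 − (+4) = -8.

-8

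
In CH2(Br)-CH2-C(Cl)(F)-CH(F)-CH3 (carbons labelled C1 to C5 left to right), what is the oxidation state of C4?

Count +1 for every bond to an atom more electronegative than carbon and −1 for every bond to one less electronegative; C–C bonds are 0.
C4 has one bond to C (0), one bond to C (0), one bond to F (+1), one bond to H (-1).
Oxidation state = 0 + 0 + 1 − 1 = 0.

0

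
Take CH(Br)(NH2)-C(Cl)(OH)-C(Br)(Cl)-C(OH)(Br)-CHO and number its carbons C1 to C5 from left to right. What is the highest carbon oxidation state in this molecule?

Tallying each carbon's bonds:
C1: 1C, 1H, 1N, 1Br → 0 − 1 + 1 + 1 = +1
C2: 2C, 1O, 1Cl → 0 + 1 + 1 = +2
C3: 2C, 1Cl, 1Br → 0 + 1 + 1 = +2
C4: 2C, 1O, 1Br → 0 + 1 + 1 = +2
C5: 1C, 1H, 2O → 0 − 1 + 2 = +1
The highest value is +2.

+2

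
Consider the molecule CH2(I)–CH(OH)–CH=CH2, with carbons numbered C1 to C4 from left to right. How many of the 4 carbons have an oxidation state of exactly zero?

Tallying each carbon's bonds:
C1: 1C, 2H, 1I → 0 − 2 + 1 = -1
C2: 2C, 1H, 1O → 0 − 1 + 1 = 0
C3: 3C, 1H → 0 − 1 = -1
C4: 2C, 2H → 0 − 2 = -2
1 carbon (C2) meets the condition.

1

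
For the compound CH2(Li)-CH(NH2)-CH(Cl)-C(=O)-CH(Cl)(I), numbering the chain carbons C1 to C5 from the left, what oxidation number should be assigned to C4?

+2

Each bond to a more electronegative atom (O, N, halogen) counts +1, each bond to a less electronegative atom (H, metal, B, Si) counts −1, and each C–C bond counts 0.
C4 has one bond to C (0), one bond to C (0), a double bond to O (2×+1 = +2).
Oxidation state = 0 + 0 + 2 = +2.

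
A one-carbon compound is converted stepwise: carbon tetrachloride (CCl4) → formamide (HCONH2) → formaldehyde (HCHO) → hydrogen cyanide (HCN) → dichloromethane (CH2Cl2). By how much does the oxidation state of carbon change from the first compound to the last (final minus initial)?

-4

Carbon oxidation states along the series — carbon tetrachloride: +4, formamide: +2, formaldehyde: 0, hydrogen cyanide: +2, dichloromethane: 0.
Net change = 0 − (+4) = -4.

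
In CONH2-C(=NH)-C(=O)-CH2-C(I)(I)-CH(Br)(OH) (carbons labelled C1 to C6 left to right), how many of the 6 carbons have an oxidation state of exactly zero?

Count +1 for every bond to an atom more electronegative than carbon and −1 for every bond to one less electronegative; C–C bonds are 0. Tallying each carbon:
C1: 1C, 2O, 1N → 0 + 2 + 1 = +3
C2: 2C, 2N → 0 + 2 = +2
C3: 2C, 2O → 0 + 2 = +2
C4: 2C, 2H → 0 − 2 = -2
C5: 2C, 2I → 0 + 2 = +2
C6: 1C, 1H, 1O, 1Br → 0 − 1 + 1 + 1 = +1
0 carbons meet the condition.

0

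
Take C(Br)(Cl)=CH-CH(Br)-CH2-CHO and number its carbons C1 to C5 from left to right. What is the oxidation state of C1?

+2

C1 has a double bond to C (2×0 = 0), one bond to Br (+1), one bond to Cl (+1).
Oxidation state = 0 + 1 + 1 = +2.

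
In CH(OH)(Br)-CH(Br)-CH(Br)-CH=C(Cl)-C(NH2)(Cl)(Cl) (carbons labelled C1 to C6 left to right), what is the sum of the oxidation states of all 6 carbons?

Each bond to a more electronegative atom (O, N, halogen) counts +1, each bond to a less electronegative atom (H, metal, B, Si) counts −1, and each C–C bond counts 0. Tallying each carbon:
C1: 1C, 1H, 1O, 1Br → 0 − 1 + 1 + 1 = +1
C2: 2C, 1H, 1Br → 0 − 1 + 1 = 0
C3: 2C, 1H, 1Br → 0 − 1 + 1 = 0
C4: 3C, 1H → 0 − 1 = -1
C5: 3C, 1Cl → 0 + 1 = +1
C6: 1C, 1N, 2Cl → 0 + 1 + 2 = +3
Sum = +1 + 0 + 0 − 1 + 1 + 3 = +4.

+4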